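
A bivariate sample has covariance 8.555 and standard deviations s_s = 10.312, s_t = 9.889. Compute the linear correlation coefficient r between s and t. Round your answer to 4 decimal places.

r = Cov(s,t) / (s_s · s_t) = 8.555 / (10.312 × 9.889)
  = 8.555 / 101.9754 ≈ 0.0839

0.0839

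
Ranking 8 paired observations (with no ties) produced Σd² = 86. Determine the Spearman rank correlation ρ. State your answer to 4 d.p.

-0.0238

ρ = 1 − 6Σd² / [n(n²−1)] = 1 − 6×86 / (8×63)
  = 1 − 516/504 = 1 − 1.02381 ≈ -0.0238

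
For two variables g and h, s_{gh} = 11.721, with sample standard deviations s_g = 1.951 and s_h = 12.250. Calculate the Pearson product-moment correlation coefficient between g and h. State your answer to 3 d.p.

0.490

r = Cov(g,h) / (s_g · s_h) = 11.721 / (1.951 × 12.250)
  = 11.721 / 23.8998 ≈ 0.490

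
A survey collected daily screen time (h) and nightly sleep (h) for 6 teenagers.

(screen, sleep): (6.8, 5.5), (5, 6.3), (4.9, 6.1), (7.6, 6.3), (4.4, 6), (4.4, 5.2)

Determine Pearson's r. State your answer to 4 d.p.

n = 6, Σx = 33.1, Σy = 35.4, Σx² = 191.73, Σy² = 209.88, Σxy = 195.95
nΣxy − ΣxΣy = 1175.7 − 1171.74 = 3.96
nΣx² − (Σx)² = 1150.38 − 1095.61 = 54.77; nΣy² − (Σy)² = 1259.28 − 1253.16 = 6.12
r = 3.96 / √(54.77 × 6.12) = 3.96 / 18.3083 ≈ 0.2163

0.2163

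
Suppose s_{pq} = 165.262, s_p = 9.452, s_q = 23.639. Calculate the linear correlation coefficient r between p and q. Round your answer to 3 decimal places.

r = Cov(p,q) / (s_p · s_q) = 165.262 / (9.452 × 23.639)
  = 165.262 / 223.4358 ≈ 0.740

0.740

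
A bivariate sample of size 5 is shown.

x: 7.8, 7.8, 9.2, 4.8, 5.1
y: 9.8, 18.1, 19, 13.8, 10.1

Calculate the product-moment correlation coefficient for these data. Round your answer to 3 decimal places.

n = 5, Σx = 34.7, Σy = 70.8, Σx² = 255.37, Σy² = 1077.1, Σxy = 510.17
nΣxy − ΣxΣy = 2550.85 − 2456.76 = 94.09
nΣx² − (Σx)² = 1276.85 − 1204.09 = 72.76; nΣy² − (Σy)² = 5385.5 − 5012.64 = 372.86
r = 94.09 / √(72.76 × 372.86) = 94.09 / 164.7097 ≈ 0.571

0.571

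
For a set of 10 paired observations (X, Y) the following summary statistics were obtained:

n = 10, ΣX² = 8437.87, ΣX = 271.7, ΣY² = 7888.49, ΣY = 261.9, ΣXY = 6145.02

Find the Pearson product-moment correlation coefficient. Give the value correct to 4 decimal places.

r = (nΣXY − ΣXΣY) / √[(nΣX² − (ΣX)²)(nΣY² − (ΣY)²)]
Numerator: 10×6145.02 − 271.7×261.9 = -9708.03
Denominator: √[(84378.7 − 73820.89)(78884.9 − 68591.61)] = √[10557.81 × 10293.29] = 10424.7110
r = -9708.03 / 10424.7110 ≈ -0.9313

-0.9313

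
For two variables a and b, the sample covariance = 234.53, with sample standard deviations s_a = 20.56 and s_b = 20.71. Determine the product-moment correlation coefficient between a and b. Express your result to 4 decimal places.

r = Cov(a,b) / (s_a · s_b) = 234.53 / (20.56 × 20.71)
  = 234.53 / 425.7976 ≈ 0.5508

0.5508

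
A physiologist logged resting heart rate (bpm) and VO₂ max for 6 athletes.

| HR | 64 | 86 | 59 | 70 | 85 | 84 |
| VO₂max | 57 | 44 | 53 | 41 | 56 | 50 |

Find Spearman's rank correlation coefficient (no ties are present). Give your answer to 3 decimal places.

-0.314

Rank HR: 2, 6, 1, 3, 5, 4
Rank VO₂max: 6, 2, 4, 1, 5, 3
d = rank(HR) − rank(VO₂max): -4, 4, -3, 2, 0, 1; Σd² = 46
ρ = 1 − 6Σd² / [n(n²−1)] = 1 − 6×46 / (6×35) = 1 − 276/210 ≈ -0.314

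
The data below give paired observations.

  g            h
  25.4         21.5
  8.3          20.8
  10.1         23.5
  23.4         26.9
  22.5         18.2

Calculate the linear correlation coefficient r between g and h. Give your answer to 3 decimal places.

n = 5, Σg = 89.7, Σh = 110.9, Σg² = 1869.87, Σh² = 2501.99, Σgh = 1995.05
nΣgh − ΣgΣh = 9975.25 − 9947.73 = 27.52
nΣg² − (Σg)² = 9349.35 − 8046.09 = 1303.26; nΣh² − (Σh)² = 12509.95 − 12298.81 = 211.14
r = 27.52 / √(1303.26 × 211.14) = 27.52 / 524.5668 ≈ 0.052

0.052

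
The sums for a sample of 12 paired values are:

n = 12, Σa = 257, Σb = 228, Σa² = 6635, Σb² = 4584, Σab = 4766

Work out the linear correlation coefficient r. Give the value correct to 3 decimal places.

-0.219

r = (nΣab − ΣaΣb) / √[(nΣa² − (Σa)²)(nΣb² − (Σb)²)]
Numerator: 12×4766 − 257×228 = -1404
Denominator: √[(79620 − 66049)(55008 − 51984)] = √[13571 × 3024] = 6406.1458
r = -1404 / 6406.1458 ≈ -0.219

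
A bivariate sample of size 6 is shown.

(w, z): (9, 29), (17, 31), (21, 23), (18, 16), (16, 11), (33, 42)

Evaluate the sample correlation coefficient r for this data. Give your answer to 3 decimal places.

n = 6, Σw = 114, Σz = 152, Σw² = 2480, Σz² = 4472, Σwz = 3121
nΣwz − ΣwΣz = 18726 − 17328 = 1398
nΣw² − (Σw)² = 14880 − 12996 = 1884; nΣz² − (Σz)² = 26832 − 23104 = 3728
r = 1398 / √(1884 × 3728) = 1398 / 2650.1985 ≈ 0.528

0.528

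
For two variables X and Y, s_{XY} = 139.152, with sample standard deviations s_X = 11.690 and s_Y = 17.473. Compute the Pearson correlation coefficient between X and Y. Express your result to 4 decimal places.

r = Cov(X,Y) / (s_X · s_Y) = 139.152 / (11.690 × 17.473)
  = 139.152 / 204.2594 ≈ 0.6813

0.6813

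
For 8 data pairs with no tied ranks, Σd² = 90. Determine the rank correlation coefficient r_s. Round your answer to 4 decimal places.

ρ = 1 − 6Σd² / [n(n²−1)] = 1 − 6×90 / (8×63)
  = 1 − 540/504 = 1 − 1.07143 ≈ -0.0714

-0.0714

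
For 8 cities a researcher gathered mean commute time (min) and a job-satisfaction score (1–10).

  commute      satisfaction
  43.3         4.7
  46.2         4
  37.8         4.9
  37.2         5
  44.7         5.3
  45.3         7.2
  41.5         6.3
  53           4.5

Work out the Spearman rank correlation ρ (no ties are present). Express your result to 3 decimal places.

Rank commute: 4, 7, 2, 1, 5, 6, 3, 8
Rank satisfaction: 3, 1, 4, 5, 6, 8, 7, 2
d = rank(commute) − rank(satisfaction): 1, 6, -2, -4, -1, -2, -4, 6; Σd² = 114
ρ = 1 − 6Σd² / [n(n²−1)] = 1 − 6×114 / (8×63) = 1 − 684/504 ≈ -0.357

-0.357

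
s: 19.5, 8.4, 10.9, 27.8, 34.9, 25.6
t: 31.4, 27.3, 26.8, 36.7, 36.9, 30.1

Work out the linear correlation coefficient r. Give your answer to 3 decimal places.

n = 6, Σs = 127.1, Σt = 189.2, Σs² = 3215.83, Σt² = 6064, Σst = 4212.37
nΣst − ΣsΣt = 25274.22 − 24047.32 = 1226.9
nΣs² − (Σs)² = 19294.98 − 16154.41 = 3140.57; nΣt² − (Σt)² = 36384 − 35796.64 = 587.36
r = 1226.9 / √(3140.57 × 587.36) = 1226.9 / 1358.1772 ≈ 0.903

0.903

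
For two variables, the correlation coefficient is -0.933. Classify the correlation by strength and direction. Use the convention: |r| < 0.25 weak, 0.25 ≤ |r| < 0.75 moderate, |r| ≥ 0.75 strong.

r = -0.933 < 0 so the relationship is negative.
|r| = 0.933, which falls in the strong range.

strong negative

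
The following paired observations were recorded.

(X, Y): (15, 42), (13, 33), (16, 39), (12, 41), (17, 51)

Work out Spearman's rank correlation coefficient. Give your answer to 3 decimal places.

Rank X: 3, 2, 4, 1, 5
Rank Y: 4, 1, 2, 3, 5
d = rank(X) − rank(Y): -1, 1, 2, -2, 0; Σd² = 10
ρ = 1 − 6Σd² / [n(n²−1)] = 1 − 6×10 / (5×24) = 1 − 60/120 ≈ 0.500

0.500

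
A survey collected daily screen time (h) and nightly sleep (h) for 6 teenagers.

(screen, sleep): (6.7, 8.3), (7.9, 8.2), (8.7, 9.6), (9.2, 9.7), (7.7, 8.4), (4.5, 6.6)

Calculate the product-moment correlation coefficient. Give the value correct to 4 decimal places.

n = 6, Σx = 44.7, Σy = 50.8, Σx² = 347.17, Σy² = 436.5, Σxy = 387.53
nΣxy − ΣxΣy = 2325.18 − 2270.76 = 54.42
nΣx² − (Σx)² = 2083.02 − 1998.09 = 84.93; nΣy² − (Σy)² = 2619 − 2580.64 = 38.36
r = 54.42 / √(84.93 × 38.36) = 54.42 / 57.0781 ≈ 0.9534

0.9534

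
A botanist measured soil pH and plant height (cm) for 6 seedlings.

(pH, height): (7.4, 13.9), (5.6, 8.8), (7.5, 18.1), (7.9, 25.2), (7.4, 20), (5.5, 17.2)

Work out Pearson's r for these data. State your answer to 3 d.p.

0.659

n = 6, Σx = 41.3, Σy = 103.2, Σx² = 289.79, Σy² = 1929.14, Σxy = 729.57
nΣxy − ΣxΣy = 4377.42 − 4262.16 = 115.26
nΣx² − (Σx)² = 1738.74 − 1705.69 = 33.05; nΣy² − (Σy)² = 11574.84 − 10650.24 = 924.6
r = 115.26 / √(33.05 × 924.6) = 115.26 / 174.8086 ≈ 0.659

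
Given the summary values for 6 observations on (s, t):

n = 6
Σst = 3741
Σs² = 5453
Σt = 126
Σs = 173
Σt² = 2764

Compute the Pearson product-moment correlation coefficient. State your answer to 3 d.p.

0.461

r = (nΣst − ΣsΣt) / √[(nΣs² − (Σs)²)(nΣt² − (Σt)²)]
Numerator: 6×3741 − 173×126 = 648
Denominator: √[(32718 − 29929)(16584 − 15876)] = √[2789 × 708] = 1405.2089
r = 648 / 1405.2089 ≈ 0.461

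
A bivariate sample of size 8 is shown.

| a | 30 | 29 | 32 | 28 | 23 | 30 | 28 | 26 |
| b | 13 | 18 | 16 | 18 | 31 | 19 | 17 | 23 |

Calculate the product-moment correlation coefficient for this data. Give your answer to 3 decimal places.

-0.885

n = 8, Σa = 226, Σb = 155, Σa² = 6438, Σb² = 3213, Σab = 4285
nΣab − ΣaΣb = 34280 − 35030 = -750
nΣa² − (Σa)² = 51504 − 51076 = 428; nΣb² − (Σb)² = 25704 − 24025 = 1679
r = -750 / √(428 × 1679) = -750 / 847.7099 ≈ -0.885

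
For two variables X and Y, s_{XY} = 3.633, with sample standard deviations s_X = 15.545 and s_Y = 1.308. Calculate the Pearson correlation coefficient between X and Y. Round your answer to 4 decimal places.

0.1787

r = Cov(X,Y) / (s_X · s_Y) = 3.633 / (15.545 × 1.308)
  = 3.633 / 20.3329 ≈ 0.1787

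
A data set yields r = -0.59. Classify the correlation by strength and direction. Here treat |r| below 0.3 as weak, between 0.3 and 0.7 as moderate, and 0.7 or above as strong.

moderate negative

r = -0.59 < 0 so the relationship is negative.
|r| = 0.59, which falls in the moderate range.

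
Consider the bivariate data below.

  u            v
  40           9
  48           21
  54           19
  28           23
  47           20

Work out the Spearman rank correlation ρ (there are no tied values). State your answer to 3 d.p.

-0.300

Rank u: 2, 4, 5, 1, 3
Rank v: 1, 4, 2, 5, 3
d = rank(u) − rank(v): 1, 0, 3, -4, 0; Σd² = 26
ρ = 1 − 6Σd² / [n(n²−1)] = 1 − 6×26 / (5×24) = 1 − 156/120 ≈ -0.300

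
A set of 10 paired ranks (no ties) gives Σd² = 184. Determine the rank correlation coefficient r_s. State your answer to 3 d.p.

ρ = 1 − 6Σd² / [n(n²−1)] = 1 − 6×184 / (10×99)
  = 1 − 1104/990 = 1 − 1.1152 ≈ -0.115

-0.115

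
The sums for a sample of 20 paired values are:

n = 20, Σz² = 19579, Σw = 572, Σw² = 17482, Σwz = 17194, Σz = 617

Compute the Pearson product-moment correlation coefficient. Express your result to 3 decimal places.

-0.578

r = (nΣwz − ΣwΣz) / √[(nΣw² − (Σw)²)(nΣz² − (Σz)²)]
Numerator: 20×17194 − 572×617 = -9044
Denominator: √[(349640 − 327184)(391580 − 380689)] = √[22456 × 10891] = 15638.6795
r = -9044 / 15638.6795 ≈ -0.578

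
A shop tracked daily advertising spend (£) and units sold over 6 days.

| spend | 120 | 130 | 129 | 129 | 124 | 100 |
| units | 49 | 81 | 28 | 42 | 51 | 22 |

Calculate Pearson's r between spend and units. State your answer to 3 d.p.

0.552

n = 6, Σx = 732, Σy = 273, Σx² = 89958, Σy² = 14595, Σxy = 33964
nΣxy − ΣxΣy = 203784 − 199836 = 3948
nΣx² − (Σx)² = 539748 − 535824 = 3924; nΣy² − (Σy)² = 87570 − 74529 = 13041
r = 3948 / √(3924 × 13041) = 3948 / 7153.5225 ≈ 0.552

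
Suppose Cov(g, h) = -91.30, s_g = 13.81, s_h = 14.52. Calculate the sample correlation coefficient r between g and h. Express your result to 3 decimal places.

-0.455

r = Cov(g,h) / (s_g · s_h) = -91.30 / (13.81 × 14.52)
  = -91.30 / 200.5212 ≈ -0.455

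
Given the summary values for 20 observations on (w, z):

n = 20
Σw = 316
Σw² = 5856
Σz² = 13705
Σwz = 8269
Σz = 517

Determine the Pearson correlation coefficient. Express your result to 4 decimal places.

r = (nΣwz − ΣwΣz) / √[(nΣw² − (Σw)²)(nΣz² − (Σz)²)]
Numerator: 20×8269 − 316×517 = 2008
Denominator: √[(117120 − 99856)(274100 − 267289)] = √[17264 × 6811] = 10843.6665
r = 2008 / 10843.6665 ≈ 0.1852

0.1852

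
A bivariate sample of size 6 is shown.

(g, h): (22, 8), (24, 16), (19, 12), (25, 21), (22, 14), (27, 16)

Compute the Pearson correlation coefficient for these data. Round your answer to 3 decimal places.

0.616

n = 6, Σg = 139, Σh = 87, Σg² = 3259, Σh² = 1357, Σgh = 2053
nΣgh − ΣgΣh = 12318 − 12093 = 225
nΣg² − (Σg)² = 19554 − 19321 = 233; nΣh² − (Σh)² = 8142 − 7569 = 573
r = 225 / √(233 × 573) = 225 / 365.3888 ≈ 0.616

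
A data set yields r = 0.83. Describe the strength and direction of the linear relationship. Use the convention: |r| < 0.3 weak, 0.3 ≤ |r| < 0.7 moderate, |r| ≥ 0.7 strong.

r = 0.83 > 0 so the relationship is positive.
|r| = 0.83, which falls in the strong range.

strong positive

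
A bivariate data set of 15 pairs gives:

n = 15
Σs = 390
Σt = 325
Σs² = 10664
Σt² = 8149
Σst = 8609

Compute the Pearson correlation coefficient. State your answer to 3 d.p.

0.209

r = (nΣst − ΣsΣt) / √[(nΣs² − (Σs)²)(nΣt² − (Σt)²)]
Numerator: 15×8609 − 390×325 = 2385
Denominator: √[(159960 − 152100)(122235 − 105625)] = √[7860 × 16610] = 11426.0492
r = 2385 / 11426.0492 ≈ 0.209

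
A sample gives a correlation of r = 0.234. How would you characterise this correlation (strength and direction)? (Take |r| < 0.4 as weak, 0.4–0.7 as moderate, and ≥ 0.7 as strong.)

weak positive

r = 0.234 > 0 so the relationship is positive.
|r| = 0.234, which falls in the weak range.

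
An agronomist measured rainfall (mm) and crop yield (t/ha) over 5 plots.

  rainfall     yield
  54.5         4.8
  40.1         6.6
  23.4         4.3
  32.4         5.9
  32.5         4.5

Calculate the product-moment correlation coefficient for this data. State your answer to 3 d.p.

0.208

n = 5, Σx = 182.9, Σy = 26.1, Σx² = 7231.83, Σy² = 140.15, Σxy = 964.29
nΣxy − ΣxΣy = 4821.45 − 4773.69 = 47.76
nΣx² − (Σx)² = 36159.15 − 33452.41 = 2706.74; nΣy² − (Σy)² = 700.75 − 681.21 = 19.54
r = 47.76 / √(2706.74 × 19.54) = 47.76 / 229.9776 ≈ 0.208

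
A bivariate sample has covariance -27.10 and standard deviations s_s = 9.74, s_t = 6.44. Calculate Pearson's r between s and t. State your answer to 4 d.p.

-0.4320

r = Cov(s,t) / (s_s · s_t) = -27.10 / (9.74 × 6.44)
  = -27.10 / 62.7256 ≈ -0.4320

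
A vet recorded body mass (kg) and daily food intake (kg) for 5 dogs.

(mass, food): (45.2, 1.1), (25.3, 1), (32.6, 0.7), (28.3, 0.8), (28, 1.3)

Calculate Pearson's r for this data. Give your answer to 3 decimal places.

n = 5, Σx = 159.4, Σy = 4.9, Σx² = 5330.78, Σy² = 5.03, Σxy = 156.88
nΣxy − ΣxΣy = 784.4 − 781.06 = 3.34
nΣx² − (Σx)² = 26653.9 − 25408.36 = 1245.54; nΣy² − (Σy)² = 25.15 − 24.01 = 1.14
r = 3.34 / √(1245.54 × 1.14) = 3.34 / 37.6818 ≈ 0.089

0.089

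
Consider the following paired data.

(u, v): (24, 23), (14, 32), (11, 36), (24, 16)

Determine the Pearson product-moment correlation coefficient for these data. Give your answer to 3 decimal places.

-0.948

n = 4, Σu = 73, Σv = 107, Σu² = 1469, Σv² = 3105, Σuv = 1780
nΣuv − ΣuΣv = 7120 − 7811 = -691
nΣu² − (Σu)² = 5876 − 5329 = 547; nΣv² − (Σv)² = 12420 − 11449 = 971
r = -691 / √(547 × 971) = -691 / 728.7915 ≈ -0.948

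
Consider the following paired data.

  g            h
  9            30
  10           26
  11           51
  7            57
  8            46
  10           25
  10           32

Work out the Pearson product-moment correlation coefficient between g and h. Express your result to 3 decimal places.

-0.478

n = 7, Σg = 65, Σh = 267, Σg² = 615, Σh² = 11191, Σgh = 2428
nΣgh − ΣgΣh = 16996 − 17355 = -359
nΣg² − (Σg)² = 4305 − 4225 = 80; nΣh² − (Σh)² = 78337 − 71289 = 7048
r = -359 / √(80 × 7048) = -359 / 750.8928 ≈ -0.478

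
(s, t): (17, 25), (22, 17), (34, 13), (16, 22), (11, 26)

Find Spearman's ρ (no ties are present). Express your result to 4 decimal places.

Rank s: 3, 4, 5, 2, 1
Rank t: 4, 2, 1, 3, 5
d = rank(s) − rank(t): -1, 2, 4, -1, -4; Σd² = 38
ρ = 1 − 6Σd² / [n(n²−1)] = 1 − 6×38 / (5×24) = 1 − 228/120 ≈ -0.9000

-0.9000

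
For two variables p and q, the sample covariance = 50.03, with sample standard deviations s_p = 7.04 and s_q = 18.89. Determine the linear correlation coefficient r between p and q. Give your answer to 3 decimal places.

r = Cov(p,q) / (s_p · s_q) = 50.03 / (7.04 × 18.89)
  = 50.03 / 132.9856 ≈ 0.376

0.376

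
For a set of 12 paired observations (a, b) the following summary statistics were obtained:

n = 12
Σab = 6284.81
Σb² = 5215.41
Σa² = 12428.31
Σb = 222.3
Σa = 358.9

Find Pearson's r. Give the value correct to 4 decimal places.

-0.2668

r = (nΣab − ΣaΣb) / √[(nΣa² − (Σa)²)(nΣb² − (Σb)²)]
Numerator: 12×6284.81 − 358.9×222.3 = -4365.75
Denominator: √[(149139.72 − 128809.21)(62584.92 − 49417.29)] = √[20330.51 × 13167.63] = 16361.6819
r = -4365.75 / 16361.6819 ≈ -0.2668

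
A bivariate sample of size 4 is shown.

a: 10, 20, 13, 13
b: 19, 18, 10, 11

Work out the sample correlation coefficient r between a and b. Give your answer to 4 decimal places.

0.1857

n = 4, Σa = 56, Σb = 58, Σa² = 838, Σb² = 906, Σab = 823
nΣab − ΣaΣb = 3292 − 3248 = 44
nΣa² − (Σa)² = 3352 − 3136 = 216; nΣb² − (Σb)² = 3624 − 3364 = 260
r = 44 / √(216 × 260) = 44 / 236.9810 ≈ 0.1857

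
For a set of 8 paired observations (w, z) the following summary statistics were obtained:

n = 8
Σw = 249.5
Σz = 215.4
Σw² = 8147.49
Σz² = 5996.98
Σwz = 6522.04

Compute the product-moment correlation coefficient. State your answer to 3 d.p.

r = (nΣwz − ΣwΣz) / √[(nΣw² − (Σw)²)(nΣz² − (Σz)²)]
Numerator: 8×6522.04 − 249.5×215.4 = -1565.98
Denominator: √[(65179.92 − 62250.25)(47975.84 − 46397.16)] = √[2929.67 × 1578.68] = 2150.5840
r = -1565.98 / 2150.5840 ≈ -0.728

-0.728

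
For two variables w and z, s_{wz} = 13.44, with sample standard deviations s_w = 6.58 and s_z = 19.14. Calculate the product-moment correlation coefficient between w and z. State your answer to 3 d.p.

r = Cov(w,z) / (s_w · s_z) = 13.44 / (6.58 × 19.14)
  = 13.44 / 125.9412 ≈ 0.107

0.107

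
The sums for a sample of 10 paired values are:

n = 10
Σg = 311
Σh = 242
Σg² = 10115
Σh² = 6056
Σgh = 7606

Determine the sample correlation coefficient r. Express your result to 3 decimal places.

r = (nΣgh − ΣgΣh) / √[(nΣg² − (Σg)²)(nΣh² − (Σh)²)]
Numerator: 10×7606 − 311×242 = 798
Denominator: √[(101150 − 96721)(60560 − 58564)] = √[4429 × 1996] = 2973.2615
r = 798 / 2973.2615 ≈ 0.268

0.268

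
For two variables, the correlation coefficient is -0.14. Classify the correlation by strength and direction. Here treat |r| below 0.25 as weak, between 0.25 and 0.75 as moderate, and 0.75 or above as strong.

weak negative

r = -0.14 < 0 so the relationship is negative.
|r| = 0.14, which falls in the weak range.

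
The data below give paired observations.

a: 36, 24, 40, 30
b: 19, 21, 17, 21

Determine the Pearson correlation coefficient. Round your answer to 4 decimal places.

n = 4, Σa = 130, Σb = 78, Σa² = 4372, Σb² = 1532, Σab = 2498
nΣab − ΣaΣb = 9992 − 10140 = -148
nΣa² − (Σa)² = 17488 − 16900 = 588; nΣb² − (Σb)² = 6128 − 6084 = 44
r = -148 / √(588 × 44) = -148 / 160.8478 ≈ -0.9201

-0.9201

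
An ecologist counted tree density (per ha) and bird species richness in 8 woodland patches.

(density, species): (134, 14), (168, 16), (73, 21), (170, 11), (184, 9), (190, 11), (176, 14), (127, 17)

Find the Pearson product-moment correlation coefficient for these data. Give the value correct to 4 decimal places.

n = 8, Σx = 1222, Σy = 113, Σx² = 197470, Σy² = 1701, Σxy = 16336
nΣxy − ΣxΣy = 130688 − 138086 = -7398
nΣx² − (Σx)² = 1579760 − 1493284 = 86476; nΣy² − (Σy)² = 13608 − 12769 = 839
r = -7398 / √(86476 × 839) = -7398 / 8517.8262 ≈ -0.8685

-0.8685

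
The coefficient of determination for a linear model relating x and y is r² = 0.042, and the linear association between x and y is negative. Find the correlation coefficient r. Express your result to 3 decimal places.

-0.205

|r| = √0.042 = 0.205
The association is negative, so r = −0.205.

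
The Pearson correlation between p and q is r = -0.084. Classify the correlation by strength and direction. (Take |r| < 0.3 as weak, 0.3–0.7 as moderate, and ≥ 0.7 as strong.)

r = -0.084 < 0 so the relationship is negative.
|r| = 0.084, which falls in the weak range.

weak negative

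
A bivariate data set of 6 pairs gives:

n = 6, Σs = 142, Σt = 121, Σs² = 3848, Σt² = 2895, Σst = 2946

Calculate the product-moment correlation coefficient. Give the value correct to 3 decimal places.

0.175

r = (nΣst − ΣsΣt) / √[(nΣs² − (Σs)²)(nΣt² − (Σt)²)]
Numerator: 6×2946 − 142×121 = 494
Denominator: √[(23088 − 20164)(17370 − 14641)] = √[2924 × 2729] = 2824.8179
r = 494 / 2824.8179 ≈ 0.175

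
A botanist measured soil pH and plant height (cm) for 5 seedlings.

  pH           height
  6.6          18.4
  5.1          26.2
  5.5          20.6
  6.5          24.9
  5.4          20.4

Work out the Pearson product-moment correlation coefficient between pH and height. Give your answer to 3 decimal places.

n = 5, Σx = 29.1, Σy = 110.5, Σx² = 171.23, Σy² = 2485.53, Σxy = 640.37
nΣxy − ΣxΣy = 3201.85 − 3215.55 = -13.7
nΣx² − (Σx)² = 856.15 − 846.81 = 9.34; nΣy² − (Σy)² = 12427.65 − 12210.25 = 217.4
r = -13.7 / √(9.34 × 217.4) = -13.7 / 45.0612 ≈ -0.304

-0.304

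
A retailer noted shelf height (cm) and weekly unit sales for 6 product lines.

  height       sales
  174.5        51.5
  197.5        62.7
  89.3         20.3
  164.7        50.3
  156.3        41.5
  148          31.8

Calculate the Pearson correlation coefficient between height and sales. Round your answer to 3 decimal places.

n = 6, Σx = 930.3, Σy = 258.1, Σx² = 150890.77, Σy² = 12259.21, Σxy = 42660.05
nΣxy − ΣxΣy = 255960.3 − 240110.43 = 15849.87
nΣx² − (Σx)² = 905344.62 − 865458.09 = 39886.53; nΣy² − (Σy)² = 73555.26 − 66615.61 = 6939.65
r = 15849.87 / √(39886.53 × 6939.65) = 15849.87 / 16637.2641 ≈ 0.953

0.953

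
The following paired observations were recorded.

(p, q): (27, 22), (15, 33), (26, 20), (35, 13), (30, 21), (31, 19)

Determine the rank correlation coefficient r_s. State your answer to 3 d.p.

Rank p: 3, 1, 2, 6, 4, 5
Rank q: 5, 6, 3, 1, 4, 2
d = rank(p) − rank(q): -2, -5, -1, 5, 0, 3; Σd² = 64
ρ = 1 − 6Σd² / [n(n²−1)] = 1 − 6×64 / (6×35) = 1 − 384/210 ≈ -0.829

-0.829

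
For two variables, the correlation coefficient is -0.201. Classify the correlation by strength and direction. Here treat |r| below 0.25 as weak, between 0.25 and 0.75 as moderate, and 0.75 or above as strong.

r = -0.201 < 0 so the relationship is negative.
|r| = 0.201, which falls in the weak range.

weak negative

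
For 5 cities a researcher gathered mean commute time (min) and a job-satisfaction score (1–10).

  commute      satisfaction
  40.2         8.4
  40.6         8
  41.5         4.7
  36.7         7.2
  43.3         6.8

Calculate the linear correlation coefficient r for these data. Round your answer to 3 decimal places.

n = 5, Σx = 202.3, Σy = 35.1, Σx² = 8208.43, Σy² = 254.73, Σxy = 1416.21
nΣxy − ΣxΣy = 7081.05 − 7100.73 = -19.68
nΣx² − (Σx)² = 41042.15 − 40925.29 = 116.86; nΣy² − (Σy)² = 1273.65 − 1232.01 = 41.64
r = -19.68 / √(116.86 × 41.64) = -19.68 / 69.7571 ≈ -0.282

-0.282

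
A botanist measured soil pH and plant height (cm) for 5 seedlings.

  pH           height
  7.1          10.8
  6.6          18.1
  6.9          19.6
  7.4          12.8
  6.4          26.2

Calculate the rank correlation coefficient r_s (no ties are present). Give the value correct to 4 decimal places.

-0.8000

Rank pH: 4, 2, 3, 5, 1
Rank height: 1, 3, 4, 2, 5
d = rank(pH) − rank(height): 3, -1, -1, 3, -4; Σd² = 36
ρ = 1 − 6Σd² / [n(n²−1)] = 1 − 6×36 / (5×24) = 1 − 216/120 ≈ -0.8000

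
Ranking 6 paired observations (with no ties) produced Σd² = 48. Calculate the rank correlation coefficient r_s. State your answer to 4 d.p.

ρ = 1 − 6Σd² / [n(n²−1)] = 1 − 6×48 / (6×35)
  = 1 − 288/210 = 1 − 1.37143 ≈ -0.3714

-0.3714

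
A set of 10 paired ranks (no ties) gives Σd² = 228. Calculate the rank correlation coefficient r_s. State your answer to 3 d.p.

ρ = 1 − 6Σd² / [n(n²−1)] = 1 − 6×228 / (10×99)
  = 1 − 1368/990 = 1 − 1.3818 ≈ -0.382

-0.382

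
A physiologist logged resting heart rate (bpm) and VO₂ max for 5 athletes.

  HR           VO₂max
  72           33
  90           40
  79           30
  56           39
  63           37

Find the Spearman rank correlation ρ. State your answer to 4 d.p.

Rank HR: 3, 5, 4, 1, 2
Rank VO₂max: 2, 5, 1, 4, 3
d = rank(HR) − rank(VO₂max): 1, 0, 3, -3, -1; Σd² = 20
ρ = 1 − 6Σd² / [n(n²−1)] = 1 − 6×20 / (5×24) = 1 − 120/120 ≈ 0.0000

0.0000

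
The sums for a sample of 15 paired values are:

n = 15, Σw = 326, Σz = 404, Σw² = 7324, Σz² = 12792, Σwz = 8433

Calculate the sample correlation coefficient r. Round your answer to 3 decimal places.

r = (nΣwz − ΣwΣz) / √[(nΣw² − (Σw)²)(nΣz² − (Σz)²)]
Numerator: 15×8433 − 326×404 = -5209
Denominator: √[(109860 − 106276)(191880 − 163216)] = √[3584 × 28664] = 10135.6685
r = -5209 / 10135.6685 ≈ -0.514

-0.514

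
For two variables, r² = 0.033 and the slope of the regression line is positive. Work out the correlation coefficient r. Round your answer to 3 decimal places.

|r| = √0.033 = 0.182
The association is positive, so r = 0.182.

0.182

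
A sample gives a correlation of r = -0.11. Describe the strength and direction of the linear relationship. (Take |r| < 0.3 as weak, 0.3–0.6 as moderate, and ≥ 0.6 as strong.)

weak negative

r = -0.11 < 0 so the relationship is negative.
|r| = 0.11, which falls in the weak range.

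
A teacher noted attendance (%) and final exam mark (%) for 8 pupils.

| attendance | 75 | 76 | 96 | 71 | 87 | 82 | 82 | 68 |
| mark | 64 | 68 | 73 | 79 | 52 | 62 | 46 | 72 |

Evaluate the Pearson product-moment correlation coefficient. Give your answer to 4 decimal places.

n = 8, Σx = 637, Σy = 516, Σx² = 51299, Σy² = 34138, Σxy = 40861
nΣxy − ΣxΣy = 326888 − 328692 = -1804
nΣx² − (Σx)² = 410392 − 405769 = 4623; nΣy² − (Σy)² = 273104 − 266256 = 6848
r = -1804 / √(4623 × 6848) = -1804 / 5626.5712 ≈ -0.3206

-0.3206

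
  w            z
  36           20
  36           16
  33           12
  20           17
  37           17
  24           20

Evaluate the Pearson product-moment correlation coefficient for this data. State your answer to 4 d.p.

-0.1963

n = 6, Σw = 186, Σz = 102, Σw² = 6026, Σz² = 1778, Σwz = 3141
nΣwz − ΣwΣz = 18846 − 18972 = -126
nΣw² − (Σw)² = 36156 − 34596 = 1560; nΣz² − (Σz)² = 10668 − 10404 = 264
r = -126 / √(1560 × 264) = -126 / 641.7476 ≈ -0.1963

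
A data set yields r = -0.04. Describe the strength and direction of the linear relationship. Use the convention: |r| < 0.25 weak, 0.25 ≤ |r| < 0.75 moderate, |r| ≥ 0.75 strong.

r = -0.04 < 0 so the relationship is negative.
|r| = 0.04, which falls in the weak range.

weak negative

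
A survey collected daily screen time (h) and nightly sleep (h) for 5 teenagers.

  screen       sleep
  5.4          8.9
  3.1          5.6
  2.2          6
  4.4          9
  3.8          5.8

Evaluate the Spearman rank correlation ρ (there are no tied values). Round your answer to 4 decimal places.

0.6000

Rank screen: 5, 2, 1, 4, 3
Rank sleep: 4, 1, 3, 5, 2
d = rank(screen) − rank(sleep): 1, 1, -2, -1, 1; Σd² = 8
ρ = 1 − 6Σd² / [n(n²−1)] = 1 − 6×8 / (5×24) = 1 − 48/120 ≈ 0.6000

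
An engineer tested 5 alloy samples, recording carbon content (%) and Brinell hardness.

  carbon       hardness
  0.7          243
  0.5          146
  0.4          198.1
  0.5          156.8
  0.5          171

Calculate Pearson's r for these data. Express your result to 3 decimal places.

n = 5, Σx = 2.6, Σy = 914.9, Σx² = 1.4, Σy² = 173435.85, Σxy = 486.24
nΣxy − ΣxΣy = 2431.2 − 2378.74 = 52.46
nΣx² − (Σx)² = 7 − 6.76 = 0.24; nΣy² − (Σy)² = 867179.25 − 837042.01 = 30137.24
r = 52.46 / √(0.24 × 30137.24) = 52.46 / 85.0467 ≈ 0.617

0.617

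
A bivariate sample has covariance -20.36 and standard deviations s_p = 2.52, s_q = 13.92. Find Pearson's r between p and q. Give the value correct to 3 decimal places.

-0.580

r = Cov(p,q) / (s_p · s_q) = -20.36 / (2.52 × 13.92)
  = -20.36 / 35.0784 ≈ -0.580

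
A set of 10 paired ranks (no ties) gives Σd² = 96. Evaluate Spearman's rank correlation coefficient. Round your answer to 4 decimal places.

0.4182

ρ = 1 − 6Σd² / [n(n²−1)] = 1 − 6×96 / (10×99)
  = 1 − 576/990 = 1 − 0.58182 ≈ 0.4182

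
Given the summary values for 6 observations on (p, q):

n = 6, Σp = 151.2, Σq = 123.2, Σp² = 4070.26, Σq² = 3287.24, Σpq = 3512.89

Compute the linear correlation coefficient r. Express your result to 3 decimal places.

0.920

r = (nΣpq − ΣpΣq) / √[(nΣp² − (Σp)²)(nΣq² − (Σq)²)]
Numerator: 6×3512.89 − 151.2×123.2 = 2449.5
Denominator: √[(24421.56 − 22861.44)(19723.44 − 15178.24)] = √[1560.12 × 4545.2] = 2662.9039
r = 2449.5 / 2662.9039 ≈ 0.920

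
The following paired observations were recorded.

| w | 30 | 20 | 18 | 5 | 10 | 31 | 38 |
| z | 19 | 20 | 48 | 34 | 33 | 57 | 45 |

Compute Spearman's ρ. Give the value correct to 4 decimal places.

Rank w: 5, 4, 3, 1, 2, 6, 7
Rank z: 1, 2, 6, 4, 3, 7, 5
d = rank(w) − rank(z): 4, 2, -3, -3, -1, -1, 2; Σd² = 44
ρ = 1 − 6Σd² / [n(n²−1)] = 1 − 6×44 / (7×48) = 1 − 264/336 ≈ 0.2143

0.2143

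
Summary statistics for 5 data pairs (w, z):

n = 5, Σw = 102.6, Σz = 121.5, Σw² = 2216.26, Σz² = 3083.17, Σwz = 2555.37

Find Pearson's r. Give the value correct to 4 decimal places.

r = (nΣwz − ΣwΣz) / √[(nΣw² − (Σw)²)(nΣz² − (Σz)²)]
Numerator: 5×2555.37 − 102.6×121.5 = 310.95
Denominator: √[(11081.3 − 10526.76)(15415.85 − 14762.25)] = √[554.54 × 653.6] = 602.0360
r = 310.95 / 602.0360 ≈ 0.5165

0.5165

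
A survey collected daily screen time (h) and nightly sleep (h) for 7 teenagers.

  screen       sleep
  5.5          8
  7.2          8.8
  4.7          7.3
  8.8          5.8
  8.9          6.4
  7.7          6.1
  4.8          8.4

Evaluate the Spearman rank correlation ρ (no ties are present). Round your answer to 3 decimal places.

-0.571

Rank screen: 3, 4, 1, 6, 7, 5, 2
Rank sleep: 5, 7, 4, 1, 3, 2, 6
d = rank(screen) − rank(sleep): -2, -3, -3, 5, 4, 3, -4; Σd² = 88
ρ = 1 − 6Σd² / [n(n²−1)] = 1 − 6×88 / (7×48) = 1 − 528/336 ≈ -0.571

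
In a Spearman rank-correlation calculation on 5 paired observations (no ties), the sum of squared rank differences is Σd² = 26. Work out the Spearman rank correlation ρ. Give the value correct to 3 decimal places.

ρ = 1 − 6Σd² / [n(n²−1)] = 1 − 6×26 / (5×24)
  = 1 − 156/120 = 1 − 1.3000 ≈ -0.300

-0.300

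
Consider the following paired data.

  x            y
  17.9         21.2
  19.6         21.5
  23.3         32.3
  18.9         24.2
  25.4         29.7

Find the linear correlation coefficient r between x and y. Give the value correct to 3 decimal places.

n = 5, Σx = 105.1, Σy = 128.9, Σx² = 2249.83, Σy² = 3422.71, Σxy = 2765.23
nΣxy − ΣxΣy = 13826.15 − 13547.39 = 278.76
nΣx² − (Σx)² = 11249.15 − 11046.01 = 203.14; nΣy² − (Σy)² = 17113.55 − 16615.21 = 498.34
r = 278.76 / √(203.14 × 498.34) = 278.76 / 318.1710 ≈ 0.876

0.876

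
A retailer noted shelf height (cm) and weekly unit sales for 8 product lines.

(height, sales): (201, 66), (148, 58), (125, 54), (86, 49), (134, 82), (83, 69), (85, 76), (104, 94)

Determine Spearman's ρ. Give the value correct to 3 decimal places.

Rank height: 8, 7, 5, 3, 6, 1, 2, 4
Rank sales: 4, 3, 2, 1, 7, 5, 6, 8
d = rank(height) − rank(sales): 4, 4, 3, 2, -1, -4, -4, -4; Σd² = 94
ρ = 1 − 6Σd² / [n(n²−1)] = 1 − 6×94 / (8×63) = 1 − 564/504 ≈ -0.119

-0.119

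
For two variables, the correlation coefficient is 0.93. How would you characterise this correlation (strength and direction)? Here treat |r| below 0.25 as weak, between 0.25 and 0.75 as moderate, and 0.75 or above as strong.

r = 0.93 > 0 so the relationship is positive.
|r| = 0.93, which falls in the strong range.

strong positive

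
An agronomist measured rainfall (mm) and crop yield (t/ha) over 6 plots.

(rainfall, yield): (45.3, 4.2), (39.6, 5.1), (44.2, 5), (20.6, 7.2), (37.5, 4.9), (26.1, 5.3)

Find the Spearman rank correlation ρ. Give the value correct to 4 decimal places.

Rank rainfall: 6, 4, 5, 1, 3, 2
Rank yield: 1, 4, 3, 6, 2, 5
d = rank(rainfall) − rank(yield): 5, 0, 2, -5, 1, -3; Σd² = 64
ρ = 1 − 6Σd² / [n(n²−1)] = 1 − 6×64 / (6×35) = 1 − 384/210 ≈ -0.8286

-0.8286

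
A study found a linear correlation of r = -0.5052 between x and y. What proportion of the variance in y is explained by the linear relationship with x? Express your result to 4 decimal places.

r² = (-0.5052)² = 0.2552

0.2552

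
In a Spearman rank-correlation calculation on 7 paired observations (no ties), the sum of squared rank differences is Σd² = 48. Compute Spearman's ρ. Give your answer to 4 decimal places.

0.1429

ρ = 1 − 6Σd² / [n(n²−1)] = 1 − 6×48 / (7×48)
  = 1 − 288/336 = 1 − 0.85714 ≈ 0.1429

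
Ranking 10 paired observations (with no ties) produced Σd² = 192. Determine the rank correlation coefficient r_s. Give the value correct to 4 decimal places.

ρ = 1 − 6Σd² / [n(n²−1)] = 1 − 6×192 / (10×99)
  = 1 − 1152/990 = 1 − 1.16364 ≈ -0.1636

-0.1636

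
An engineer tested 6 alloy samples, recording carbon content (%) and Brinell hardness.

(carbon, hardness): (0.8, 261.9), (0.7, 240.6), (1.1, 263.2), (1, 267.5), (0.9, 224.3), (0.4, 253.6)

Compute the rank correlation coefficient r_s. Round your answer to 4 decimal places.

Rank carbon: 3, 2, 6, 5, 4, 1
Rank hardness: 4, 2, 5, 6, 1, 3
d = rank(carbon) − rank(hardness): -1, 0, 1, -1, 3, -2; Σd² = 16
ρ = 1 − 6Σd² / [n(n²−1)] = 1 − 6×16 / (6×35) = 1 − 96/210 ≈ 0.5429

0.5429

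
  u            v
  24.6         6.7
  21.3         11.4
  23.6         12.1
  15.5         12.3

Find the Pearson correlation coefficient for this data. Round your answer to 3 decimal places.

-0.596

n = 4, Σu = 85, Σv = 42.5, Σu² = 1856.06, Σv² = 472.55, Σuv = 883.85
nΣuv − ΣuΣv = 3535.4 − 3612.5 = -77.1
nΣu² − (Σu)² = 7424.24 − 7225 = 199.24; nΣv² − (Σv)² = 1890.2 − 1806.25 = 83.95
r = -77.1 / √(199.24 × 83.95) = -77.1 / 129.3298 ≈ -0.596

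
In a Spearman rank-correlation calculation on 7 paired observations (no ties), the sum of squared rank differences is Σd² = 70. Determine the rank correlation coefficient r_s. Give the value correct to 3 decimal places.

ρ = 1 − 6Σd² / [n(n²−1)] = 1 − 6×70 / (7×48)
  = 1 − 420/336 = 1 − 1.2500 ≈ -0.250

-0.250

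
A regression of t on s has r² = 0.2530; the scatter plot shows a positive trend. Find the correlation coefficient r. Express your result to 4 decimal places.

0.5030

|r| = √0.2530 = 0.5030
The association is positive, so r = 0.5030.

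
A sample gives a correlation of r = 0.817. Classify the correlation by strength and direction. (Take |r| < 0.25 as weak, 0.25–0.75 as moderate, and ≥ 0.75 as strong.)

r = 0.817 > 0 so the relationship is positive.
|r| = 0.817, which falls in the strong range.

strong positive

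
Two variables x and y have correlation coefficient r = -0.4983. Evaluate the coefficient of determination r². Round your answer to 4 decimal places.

0.2483

r² = (-0.4983)² = 0.2483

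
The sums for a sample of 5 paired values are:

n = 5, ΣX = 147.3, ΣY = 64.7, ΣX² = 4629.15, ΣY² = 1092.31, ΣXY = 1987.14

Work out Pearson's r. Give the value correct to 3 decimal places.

r = (nΣXY − ΣXΣY) / √[(nΣX² − (ΣX)²)(nΣY² − (ΣY)²)]
Numerator: 5×1987.14 − 147.3×64.7 = 405.39
Denominator: √[(23145.75 − 21697.29)(5461.55 − 4186.09)] = √[1448.46 × 1275.46] = 1359.2104
r = 405.39 / 1359.2104 ≈ 0.298

0.298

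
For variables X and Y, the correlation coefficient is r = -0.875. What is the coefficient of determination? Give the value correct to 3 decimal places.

0.766

r² = (-0.875)² = 0.766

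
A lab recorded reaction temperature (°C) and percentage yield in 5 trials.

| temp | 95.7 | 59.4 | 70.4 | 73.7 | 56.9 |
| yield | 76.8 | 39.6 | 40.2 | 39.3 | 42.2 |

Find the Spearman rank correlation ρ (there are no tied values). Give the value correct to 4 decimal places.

Rank temp: 5, 2, 3, 4, 1
Rank yield: 5, 2, 3, 1, 4
d = rank(temp) − rank(yield): 0, 0, 0, 3, -3; Σd² = 18
ρ = 1 − 6Σd² / [n(n²−1)] = 1 − 6×18 / (5×24) = 1 − 108/120 ≈ 0.1000

0.1000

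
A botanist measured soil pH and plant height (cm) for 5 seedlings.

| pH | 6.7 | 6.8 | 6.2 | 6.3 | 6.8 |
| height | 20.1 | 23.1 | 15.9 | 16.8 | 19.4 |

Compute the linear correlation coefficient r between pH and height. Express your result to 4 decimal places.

n = 5, Σx = 32.8, Σy = 95.3, Σx² = 215.5, Σy² = 1849.03, Σxy = 628.09
nΣxy − ΣxΣy = 3140.45 − 3125.84 = 14.61
nΣx² − (Σx)² = 1077.5 − 1075.84 = 1.66; nΣy² − (Σy)² = 9245.15 − 9082.09 = 163.06
r = 14.61 / √(1.66 × 163.06) = 14.61 / 16.4523 ≈ 0.8880

0.8880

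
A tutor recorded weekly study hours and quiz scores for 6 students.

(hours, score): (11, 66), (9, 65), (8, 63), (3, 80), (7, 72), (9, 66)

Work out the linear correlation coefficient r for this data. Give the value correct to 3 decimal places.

n = 6, Σx = 47, Σy = 412, Σx² = 405, Σy² = 28490, Σxy = 3153
nΣxy − ΣxΣy = 18918 − 19364 = -446
nΣx² − (Σx)² = 2430 − 2209 = 221; nΣy² − (Σy)² = 170940 − 169744 = 1196
r = -446 / √(221 × 1196) = -446 / 514.1167 ≈ -0.868

-0.868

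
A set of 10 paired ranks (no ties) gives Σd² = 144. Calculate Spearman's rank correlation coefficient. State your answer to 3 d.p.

0.127

ρ = 1 − 6Σd² / [n(n²−1)] = 1 − 6×144 / (10×99)
  = 1 − 864/990 = 1 − 0.8727 ≈ 0.127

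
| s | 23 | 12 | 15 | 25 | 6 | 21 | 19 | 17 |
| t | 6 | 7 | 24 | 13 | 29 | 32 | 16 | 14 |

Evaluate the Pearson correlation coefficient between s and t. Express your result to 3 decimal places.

-0.325

n = 8, Σs = 138, Σt = 141, Σs² = 2650, Σt² = 3147, Σst = 2295
nΣst − ΣsΣt = 18360 − 19458 = -1098
nΣs² − (Σs)² = 21200 − 19044 = 2156; nΣt² − (Σt)² = 25176 − 19881 = 5295
r = -1098 / √(2156 × 5295) = -1098 / 3378.7601 ≈ -0.325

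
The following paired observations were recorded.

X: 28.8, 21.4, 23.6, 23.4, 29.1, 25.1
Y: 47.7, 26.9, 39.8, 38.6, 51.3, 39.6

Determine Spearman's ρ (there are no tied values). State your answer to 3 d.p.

Rank X: 5, 1, 3, 2, 6, 4
Rank Y: 5, 1, 4, 2, 6, 3
d = rank(X) − rank(Y): 0, 0, -1, 0, 0, 1; Σd² = 2
ρ = 1 − 6Σd² / [n(n²−1)] = 1 − 6×2 / (6×35) = 1 − 12/210 ≈ 0.943

0.943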